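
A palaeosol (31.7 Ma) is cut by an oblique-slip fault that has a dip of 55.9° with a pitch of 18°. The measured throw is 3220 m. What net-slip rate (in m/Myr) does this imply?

dip-slip = throw / sin(dip) = 3220 / sin(55.9°) = 3889 m
net slip = dip-slip / sin(rake) = 3889 / sin(18°) = 12580 m
rate = 12580 m / 31.7 Ma = 0.000397 m/yr = 397 m/Myr

397 m/Myr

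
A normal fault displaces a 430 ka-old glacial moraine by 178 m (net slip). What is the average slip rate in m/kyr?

rate = 178 m / 430 ka = 0.000414 m/yr = 0.414 m/kyr

0.414 m/kyr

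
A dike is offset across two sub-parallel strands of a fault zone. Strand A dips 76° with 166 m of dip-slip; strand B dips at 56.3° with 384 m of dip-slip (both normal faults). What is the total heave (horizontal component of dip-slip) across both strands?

253 m

heave_A = 166 × cos(76°) = 40.16 m
heave_B = 384 × cos(56.3°) = 213.1 m
total = 40.16 + 213.1 = 253 m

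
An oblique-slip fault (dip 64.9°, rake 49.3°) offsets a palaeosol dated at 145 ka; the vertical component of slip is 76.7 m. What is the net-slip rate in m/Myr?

dip-slip = throw / sin(dip) = 76.7 / sin(64.9°) = 84.70 m
net slip = dip-slip / sin(rake) = 84.70 / sin(49.3°) = 111.7 m
rate = 111.7 m / 145 ka = 0.000770 m/yr = 770 m/Myr

770 m/Myr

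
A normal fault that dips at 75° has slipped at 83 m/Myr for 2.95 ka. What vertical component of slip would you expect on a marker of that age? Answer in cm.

dip-slip = rate × time = 83 m/Myr × 2.95 ka = 0.2448 m
throw = dip-slip × sin(dip) = 0.2448 × sin(75°) = 0.237 m = 23.7 cm

23.7 cm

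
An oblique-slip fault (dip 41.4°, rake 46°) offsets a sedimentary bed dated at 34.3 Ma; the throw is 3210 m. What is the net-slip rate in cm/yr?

0.0197 cm/yr

dip-slip = throw / sin(dip) = 3210 / sin(41.4°) = 4854 m
net slip = dip-slip / sin(rake) = 4854 / sin(46°) = 6748 m
rate = 6748 m / 34.3 Ma = 0.000197 m/yr = 0.0197 cm/yr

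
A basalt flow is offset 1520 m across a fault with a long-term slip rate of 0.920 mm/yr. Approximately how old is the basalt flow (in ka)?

age = offset / rate = 1520 m / (0.920 mm/yr) = 1.65e+06 yr = 1650 ka

1650 ka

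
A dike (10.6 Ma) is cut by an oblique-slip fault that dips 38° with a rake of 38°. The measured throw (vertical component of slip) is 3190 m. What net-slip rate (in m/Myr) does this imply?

794 m/Myr

dip-slip = throw / sin(dip) = 3190 / sin(38°) = 5181 m
net slip = dip-slip / sin(rake) = 5181 / sin(38°) = 8416 m
rate = 8416 m / 10.6 Ma = 0.000794 m/yr = 794 m/Myr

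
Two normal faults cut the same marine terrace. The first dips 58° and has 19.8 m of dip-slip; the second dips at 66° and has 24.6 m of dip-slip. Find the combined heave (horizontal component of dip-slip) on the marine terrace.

20.5 m

heave_A = 19.8 × cos(58°) = 10.49 m
heave_B = 24.6 × cos(66°) = 10.01 m
total = 10.49 + 10.01 = 20.5 m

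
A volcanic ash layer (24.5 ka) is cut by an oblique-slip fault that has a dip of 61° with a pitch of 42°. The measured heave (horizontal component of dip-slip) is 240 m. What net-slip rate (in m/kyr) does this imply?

dip-slip = heave / cos(dip) = 240 / cos(61°) = 495 m
net slip = dip-slip / sin(rake) = 495 / sin(42°) = 739.8 m
rate = 739.8 m / 24.5 ka = 0.0302 m/yr = 30.2 m/kyr

30.2 m/kyr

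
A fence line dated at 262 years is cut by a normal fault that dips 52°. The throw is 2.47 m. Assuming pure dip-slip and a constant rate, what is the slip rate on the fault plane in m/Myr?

12000 m/Myr

dip-slip = throw / sin(dip) = 2.47 m / sin(52°) = 3.134 m
rate = 3.134 m / 262 years = 0.0120 m/yr = 12000 m/Myr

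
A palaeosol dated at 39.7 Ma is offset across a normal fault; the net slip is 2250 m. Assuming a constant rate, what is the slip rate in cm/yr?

0.00567 cm/yr

rate = 2250 m / 39.7 Ma = 0.0000567 m/yr = 0.00567 cm/yr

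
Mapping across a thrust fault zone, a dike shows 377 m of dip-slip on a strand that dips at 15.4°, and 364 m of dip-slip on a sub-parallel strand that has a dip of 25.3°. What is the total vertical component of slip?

256 m

throw_A = 377 × sin(15.4°) = 100.1 m
throw_B = 364 × sin(25.3°) = 155.6 m
total = 100.1 + 155.6 = 256 m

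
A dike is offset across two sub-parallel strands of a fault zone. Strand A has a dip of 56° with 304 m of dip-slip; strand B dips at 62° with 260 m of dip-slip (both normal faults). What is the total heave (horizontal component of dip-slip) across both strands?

heave_A = 304 × cos(56°) = 170 m
heave_B = 260 × cos(62°) = 122.1 m
total = 170 + 122.1 = 292 m

292 m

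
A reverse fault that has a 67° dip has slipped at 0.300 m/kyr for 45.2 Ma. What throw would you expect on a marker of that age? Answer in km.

dip-slip = rate × time = 0.300 m/kyr × 45.2 Ma = 13560 m
throw = dip-slip × sin(dip) = 13560 × sin(67°) = 12500 m = 12.5 km

12.5 km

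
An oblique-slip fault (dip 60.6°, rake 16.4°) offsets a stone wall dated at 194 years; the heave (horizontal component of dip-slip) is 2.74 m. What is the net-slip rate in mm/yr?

dip-slip = heave / cos(dip) = 2.74 / cos(60.6°) = 5.582 m
net slip = dip-slip / sin(rake) = 5.582 / sin(16.4°) = 19.77 m
rate = 19.77 m / 194 years = 0.102 m/yr = 102 mm/yr

102 mm/yr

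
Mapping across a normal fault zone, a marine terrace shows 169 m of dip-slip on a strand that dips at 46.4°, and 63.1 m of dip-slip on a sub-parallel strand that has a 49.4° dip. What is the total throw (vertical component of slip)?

throw_A = 169 × sin(46.4°) = 122.4 m
throw_B = 63.1 × sin(49.4°) = 47.91 m
total = 122.4 + 47.91 = 170 m

170 m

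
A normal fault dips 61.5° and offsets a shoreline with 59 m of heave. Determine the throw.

throw = heave × tan(dip) = 59 × tan(61.5°) = 109 m

109 m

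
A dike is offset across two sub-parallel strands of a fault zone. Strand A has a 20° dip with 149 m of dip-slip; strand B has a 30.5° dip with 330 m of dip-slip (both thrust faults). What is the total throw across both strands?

throw_A = 149 × sin(20°) = 50.96 m
throw_B = 330 × sin(30.5°) = 167.5 m
total = 50.96 + 167.5 = 218 m

218 m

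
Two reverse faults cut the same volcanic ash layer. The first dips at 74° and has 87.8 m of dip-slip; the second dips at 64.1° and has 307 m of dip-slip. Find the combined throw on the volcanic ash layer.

361 m

throw_A = 87.8 × sin(74°) = 84.40 m
throw_B = 307 × sin(64.1°) = 276.2 m
total = 84.40 + 276.2 = 361 m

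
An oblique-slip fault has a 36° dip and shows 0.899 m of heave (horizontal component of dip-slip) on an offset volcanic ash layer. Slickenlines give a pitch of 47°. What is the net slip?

1.52 m

dip-slip = heave / cos(dip) = 0.899 / cos(36°) = 1.111 m
net slip = dip-slip / sin(rake) = 1.111 / sin(47°) = 1.52 m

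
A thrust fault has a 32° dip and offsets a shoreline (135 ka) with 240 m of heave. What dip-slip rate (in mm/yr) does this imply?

2.10 mm/yr

dip-slip = heave / cos(dip) = 240 m / cos(32°) = 283 m
rate = 283 m / 135 ka = 0.00210 m/yr = 2.10 mm/yr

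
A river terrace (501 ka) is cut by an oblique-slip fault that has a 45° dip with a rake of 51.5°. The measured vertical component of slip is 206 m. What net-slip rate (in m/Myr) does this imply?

dip-slip = throw / sin(dip) = 206 / sin(45°) = 291.3 m
net slip = dip-slip / sin(rake) = 291.3 / sin(51.5°) = 372.3 m
rate = 372.3 m / 501 ka = 0.000743 m/yr = 743 m/Myr

743 m/Myr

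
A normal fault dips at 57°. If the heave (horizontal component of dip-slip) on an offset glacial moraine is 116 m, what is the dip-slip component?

213 m

dip-slip = heave / cos(dip) = 116 / cos(57°) = 213 m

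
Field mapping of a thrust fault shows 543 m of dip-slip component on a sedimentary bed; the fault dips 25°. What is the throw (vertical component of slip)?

229 m

throw = dip-slip × sin(dip) = 543 m × sin(25°) = 229 m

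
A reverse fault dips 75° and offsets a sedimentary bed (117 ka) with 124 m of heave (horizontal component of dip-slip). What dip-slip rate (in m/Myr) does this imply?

dip-slip = heave / cos(dip) = 124 m / cos(75°) = 479.1 m
rate = 479.1 m / 117 ka = 0.00409 m/yr = 4090 m/Myr

4090 m/Myr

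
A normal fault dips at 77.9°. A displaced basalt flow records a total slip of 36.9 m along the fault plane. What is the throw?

36.1 m

throw = dip-slip × sin(dip) = 36.9 m × sin(77.9°) = 36.1 m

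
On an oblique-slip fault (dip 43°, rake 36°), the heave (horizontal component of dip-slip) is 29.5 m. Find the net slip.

68.6 m

dip-slip = heave / cos(dip) = 29.5 / cos(43°) = 40.34 m
net slip = dip-slip / sin(rake) = 40.34 / sin(36°) = 68.6 m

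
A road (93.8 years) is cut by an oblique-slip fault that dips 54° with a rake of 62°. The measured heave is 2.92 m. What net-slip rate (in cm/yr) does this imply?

dip-slip = heave / cos(dip) = 2.92 / cos(54°) = 4.968 m
net slip = dip-slip / sin(rake) = 4.968 / sin(62°) = 5.626 m
rate = 5.626 m / 93.8 years = 0.0600 m/yr = 6 cm/yr

6 cm/yr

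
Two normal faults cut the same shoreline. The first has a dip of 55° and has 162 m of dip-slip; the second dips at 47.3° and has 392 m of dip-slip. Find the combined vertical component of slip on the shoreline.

421 m

throw_A = 162 × sin(55°) = 132.7 m
throw_B = 392 × sin(47.3°) = 288.1 m
total = 132.7 + 288.1 = 421 m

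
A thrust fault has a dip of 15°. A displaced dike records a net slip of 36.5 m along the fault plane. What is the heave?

heave = dip-slip × cos(dip) = 36.5 m × cos(15°) = 35.3 m

35.3 m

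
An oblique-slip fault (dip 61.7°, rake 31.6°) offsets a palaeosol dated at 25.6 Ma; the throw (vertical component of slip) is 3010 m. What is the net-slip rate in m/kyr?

0.255 m/kyr

dip-slip = throw / sin(dip) = 3010 / sin(61.7°) = 3419 m
net slip = dip-slip / sin(rake) = 3419 / sin(31.6°) = 6524 m
rate = 6524 m / 25.6 Ma = 0.000255 m/yr = 0.255 m/kyr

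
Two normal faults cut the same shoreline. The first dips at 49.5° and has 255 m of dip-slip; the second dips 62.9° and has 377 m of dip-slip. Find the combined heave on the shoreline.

337 m

heave_A = 255 × cos(49.5°) = 165.6 m
heave_B = 377 × cos(62.9°) = 171.7 m
total = 165.6 + 171.7 = 337 m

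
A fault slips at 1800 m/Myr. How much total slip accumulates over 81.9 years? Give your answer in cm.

slip = rate × time = 1800 m/Myr × 81.9 years = 0.147 m = 14.7 cm

14.7 cm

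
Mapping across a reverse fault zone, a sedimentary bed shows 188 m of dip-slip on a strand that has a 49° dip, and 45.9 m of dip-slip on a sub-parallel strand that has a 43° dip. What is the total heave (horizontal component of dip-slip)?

heave_A = 188 × cos(49°) = 123.3 m
heave_B = 45.9 × cos(43°) = 33.57 m
total = 123.3 + 33.57 = 157 m

157 m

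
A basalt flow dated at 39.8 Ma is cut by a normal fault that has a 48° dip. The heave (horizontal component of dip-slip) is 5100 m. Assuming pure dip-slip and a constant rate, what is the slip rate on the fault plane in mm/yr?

0.192 mm/yr

dip-slip = heave / cos(dip) = 5100 m / cos(48°) = 7622 m
rate = 7622 m / 39.8 Ma = 0.000192 m/yr = 0.192 mm/yr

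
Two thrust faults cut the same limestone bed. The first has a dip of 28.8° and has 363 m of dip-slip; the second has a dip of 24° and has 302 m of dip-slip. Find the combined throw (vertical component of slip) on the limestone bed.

throw_A = 363 × sin(28.8°) = 174.9 m
throw_B = 302 × sin(24°) = 122.8 m
total = 174.9 + 122.8 = 298 m

298 m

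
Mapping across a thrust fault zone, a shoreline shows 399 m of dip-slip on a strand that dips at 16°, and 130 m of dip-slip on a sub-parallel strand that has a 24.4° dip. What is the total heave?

502 m

heave_A = 399 × cos(16°) = 383.5 m
heave_B = 130 × cos(24.4°) = 118.4 m
total = 383.5 + 118.4 = 502 m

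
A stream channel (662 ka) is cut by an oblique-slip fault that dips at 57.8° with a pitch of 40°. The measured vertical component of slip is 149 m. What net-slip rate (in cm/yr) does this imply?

dip-slip = throw / sin(dip) = 149 / sin(57.8°) = 176.1 m
net slip = dip-slip / sin(rake) = 176.1 / sin(40°) = 273.9 m
rate = 273.9 m / 662 ka = 0.000414 m/yr = 0.0414 cm/yr

0.0414 cm/yr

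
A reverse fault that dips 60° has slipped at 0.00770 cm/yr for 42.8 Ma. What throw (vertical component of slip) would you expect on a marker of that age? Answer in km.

dip-slip = rate × time = 0.00770 cm/yr × 42.8 Ma = 3296 m
throw = dip-slip × sin(dip) = 3296 × sin(60°) = 2850 m = 2.85 km

2.85 km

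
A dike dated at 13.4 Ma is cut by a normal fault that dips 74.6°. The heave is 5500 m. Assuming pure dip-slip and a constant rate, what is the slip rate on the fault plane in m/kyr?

dip-slip = heave / cos(dip) = 5500 m / cos(74.6°) = 20710 m
rate = 20710 m / 13.4 Ma = 0.00155 m/yr = 1.55 m/kyr

1.55 m/kyr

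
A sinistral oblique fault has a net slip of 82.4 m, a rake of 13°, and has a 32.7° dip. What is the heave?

dip-slip = net slip × sin(rake) = 82.4 m × sin(13°) = 18.54 m
heave = dip-slip × cos(dip) = 18.54 × cos(32.7°) = 15.6 m

15.6 m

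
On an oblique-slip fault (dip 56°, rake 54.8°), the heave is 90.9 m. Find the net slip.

199 m

dip-slip = heave / cos(dip) = 90.9 / cos(56°) = 162.6 m
net slip = dip-slip / sin(rake) = 162.6 / sin(54.8°) = 199 m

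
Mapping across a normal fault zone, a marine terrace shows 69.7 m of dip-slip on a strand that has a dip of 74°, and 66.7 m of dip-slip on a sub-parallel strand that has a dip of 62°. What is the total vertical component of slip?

126 m

throw_A = 69.7 × sin(74°) = 67 m
throw_B = 66.7 × sin(62°) = 58.89 m
total = 67 + 58.89 = 126 m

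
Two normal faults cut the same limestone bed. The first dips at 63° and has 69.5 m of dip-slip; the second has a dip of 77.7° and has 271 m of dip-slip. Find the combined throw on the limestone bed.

throw_A = 69.5 × sin(63°) = 61.92 m
throw_B = 271 × sin(77.7°) = 264.8 m
total = 61.92 + 264.8 = 327 m

327 m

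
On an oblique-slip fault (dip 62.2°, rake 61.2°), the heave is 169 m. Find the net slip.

dip-slip = heave / cos(dip) = 169 / cos(62.2°) = 362.4 m
net slip = dip-slip / sin(rake) = 362.4 / sin(61.2°) = 414 m

414 m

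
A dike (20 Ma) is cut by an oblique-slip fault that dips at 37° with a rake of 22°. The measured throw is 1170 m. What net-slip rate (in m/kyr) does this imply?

dip-slip = throw / sin(dip) = 1170 / sin(37°) = 1944 m
net slip = dip-slip / sin(rake) = 1944 / sin(22°) = 5190 m
rate = 5190 m / 20 Ma = 0.000259 m/yr = 0.259 m/kyr

0.259 m/kyr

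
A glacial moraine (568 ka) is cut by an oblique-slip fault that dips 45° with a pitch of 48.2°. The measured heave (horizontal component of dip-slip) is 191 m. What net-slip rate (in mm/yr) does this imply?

0.638 mm/yr

dip-slip = heave / cos(dip) = 191 / cos(45°) = 270.1 m
net slip = dip-slip / sin(rake) = 270.1 / sin(48.2°) = 362.3 m
rate = 362.3 m / 568 ka = 0.000638 m/yr = 0.638 mm/yr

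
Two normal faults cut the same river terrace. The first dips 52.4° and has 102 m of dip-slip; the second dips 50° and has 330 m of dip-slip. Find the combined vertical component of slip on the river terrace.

334 m

throw_A = 102 × sin(52.4°) = 80.81 m
throw_B = 330 × sin(50°) = 252.8 m
total = 80.81 + 252.8 = 334 m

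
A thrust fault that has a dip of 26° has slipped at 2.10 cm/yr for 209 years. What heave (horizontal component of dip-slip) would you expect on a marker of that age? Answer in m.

3.94 m

dip-slip = rate × time = 2.10 cm/yr × 209 years = 4.389 m
heave = dip-slip × cos(dip) = 4.389 × cos(26°) = 3.94 m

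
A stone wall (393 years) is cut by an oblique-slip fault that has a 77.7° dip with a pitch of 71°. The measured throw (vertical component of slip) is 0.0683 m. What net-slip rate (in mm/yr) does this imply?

0.188 mm/yr

dip-slip = throw / sin(dip) = 0.0683 / sin(77.7°) = 0.06990 m
net slip = dip-slip / sin(rake) = 0.06990 / sin(71°) = 0.07393 m
rate = 0.07393 m / 393 years = 0.000188 m/yr = 0.188 mm/yr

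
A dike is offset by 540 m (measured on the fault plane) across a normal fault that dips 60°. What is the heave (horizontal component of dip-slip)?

270 m

heave = dip-slip × cos(dip) = 540 m × cos(60°) = 270 m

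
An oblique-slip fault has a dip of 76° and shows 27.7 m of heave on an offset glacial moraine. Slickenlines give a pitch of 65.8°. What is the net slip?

dip-slip = heave / cos(dip) = 27.7 / cos(76°) = 114.5 m
net slip = dip-slip / sin(rake) = 114.5 / sin(65.8°) = 126 m

126 m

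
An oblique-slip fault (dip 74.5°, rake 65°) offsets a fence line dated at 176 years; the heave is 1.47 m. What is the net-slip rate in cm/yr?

dip-slip = heave / cos(dip) = 1.47 / cos(74.5°) = 5.501 m
net slip = dip-slip / sin(rake) = 5.501 / sin(65°) = 6.069 m
rate = 6.069 m / 176 years = 0.0345 m/yr = 3.45 cm/yr

3.45 cm/yr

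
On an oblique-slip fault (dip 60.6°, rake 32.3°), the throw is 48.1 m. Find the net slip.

103 m

dip-slip = throw / sin(dip) = 48.1 / sin(60.6°) = 55.21 m
net slip = dip-slip / sin(rake) = 55.21 / sin(32.3°) = 103 m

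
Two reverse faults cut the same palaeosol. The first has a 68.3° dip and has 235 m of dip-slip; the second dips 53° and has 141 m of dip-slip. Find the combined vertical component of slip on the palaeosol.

331 m

throw_A = 235 × sin(68.3°) = 218.3 m
throw_B = 141 × sin(53°) = 112.6 m
total = 218.3 + 112.6 = 331 m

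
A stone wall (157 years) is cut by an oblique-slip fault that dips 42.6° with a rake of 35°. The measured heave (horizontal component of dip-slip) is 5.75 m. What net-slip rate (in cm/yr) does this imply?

8.67 cm/yr

dip-slip = heave / cos(dip) = 5.75 / cos(42.6°) = 7.811 m
net slip = dip-slip / sin(rake) = 7.811 / sin(35°) = 13.62 m
rate = 13.62 m / 157 years = 0.0867 m/yr = 8.67 cm/yr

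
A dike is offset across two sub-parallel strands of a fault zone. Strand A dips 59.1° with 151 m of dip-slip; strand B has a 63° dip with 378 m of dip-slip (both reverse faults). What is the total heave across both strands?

heave_A = 151 × cos(59.1°) = 77.54 m
heave_B = 378 × cos(63°) = 171.6 m
total = 77.54 + 171.6 = 249 m

249 m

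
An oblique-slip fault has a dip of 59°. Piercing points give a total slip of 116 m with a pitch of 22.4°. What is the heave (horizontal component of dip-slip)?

dip-slip = net slip × sin(rake) = 116 m × sin(22.4°) = 44.20 m
heave = dip-slip × cos(dip) = 44.20 × cos(59°) = 22.8 m

22.8 m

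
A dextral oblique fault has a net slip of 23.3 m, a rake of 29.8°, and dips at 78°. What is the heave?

2.41 m

dip-slip = net slip × sin(rake) = 23.3 m × sin(29.8°) = 11.58 m
heave = dip-slip × cos(dip) = 11.58 × cos(78°) = 2.41 m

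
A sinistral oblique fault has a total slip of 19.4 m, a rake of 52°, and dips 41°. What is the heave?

11.5 m

dip-slip = net slip × sin(rake) = 19.4 m × sin(52°) = 15.29 m
heave = dip-slip × cos(dip) = 15.29 × cos(41°) = 11.5 m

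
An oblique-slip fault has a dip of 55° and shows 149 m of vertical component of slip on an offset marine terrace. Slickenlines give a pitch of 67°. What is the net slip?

dip-slip = throw / sin(dip) = 149 / sin(55°) = 181.9 m
net slip = dip-slip / sin(rake) = 181.9 / sin(67°) = 198 m

198 m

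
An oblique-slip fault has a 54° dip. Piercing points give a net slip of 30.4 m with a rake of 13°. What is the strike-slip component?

29.6 m

strike-slip = net slip × cos(rake) = 30.4 m × cos(13°) = 29.6 m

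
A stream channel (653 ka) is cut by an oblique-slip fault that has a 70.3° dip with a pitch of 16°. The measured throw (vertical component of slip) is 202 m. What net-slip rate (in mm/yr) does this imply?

1.19 mm/yr

dip-slip = throw / sin(dip) = 202 / sin(70.3°) = 214.6 m
net slip = dip-slip / sin(rake) = 214.6 / sin(16°) = 778.4 m
rate = 778.4 m / 653 ka = 0.00119 m/yr = 1.19 mm/yr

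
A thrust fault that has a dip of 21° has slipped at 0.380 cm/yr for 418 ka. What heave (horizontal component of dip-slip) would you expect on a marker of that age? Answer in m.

1480 m

dip-slip = rate × time = 0.380 cm/yr × 418 ka = 1588 m
heave = dip-slip × cos(dip) = 1588 × cos(21°) = 1480 m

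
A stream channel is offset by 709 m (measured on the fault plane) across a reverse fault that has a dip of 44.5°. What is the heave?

506 m

heave = dip-slip × cos(dip) = 709 m × cos(44.5°) = 506 m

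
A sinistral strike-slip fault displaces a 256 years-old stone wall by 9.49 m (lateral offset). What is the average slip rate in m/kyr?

37.1 m/kyr

rate = 9.49 m / 256 years = 0.0371 m/yr = 37.1 m/kyr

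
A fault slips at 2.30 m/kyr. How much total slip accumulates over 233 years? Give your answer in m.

0.536 m

slip = rate × time = 2.30 m/kyr × 233 years = 0.536 m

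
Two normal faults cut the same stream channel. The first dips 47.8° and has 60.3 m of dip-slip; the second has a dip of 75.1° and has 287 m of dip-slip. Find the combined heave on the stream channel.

114 m

heave_A = 60.3 × cos(47.8°) = 40.50 m
heave_B = 287 × cos(75.1°) = 73.80 m
total = 40.50 + 73.80 = 114 m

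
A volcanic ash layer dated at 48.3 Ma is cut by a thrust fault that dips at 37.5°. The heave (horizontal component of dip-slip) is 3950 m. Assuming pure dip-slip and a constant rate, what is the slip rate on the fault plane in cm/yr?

dip-slip = heave / cos(dip) = 3950 m / cos(37.5°) = 4979 m
rate = 4979 m / 48.3 Ma = 0.000103 m/yr = 0.0103 cm/yr

0.0103 cm/yr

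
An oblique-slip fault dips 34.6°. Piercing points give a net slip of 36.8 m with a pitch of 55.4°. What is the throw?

17.2 m

dip-slip = net slip × sin(rake) = 36.8 m × sin(55.4°) = 30.29 m
throw = dip-slip × sin(dip) = 30.29 × sin(34.6°) = 17.2 m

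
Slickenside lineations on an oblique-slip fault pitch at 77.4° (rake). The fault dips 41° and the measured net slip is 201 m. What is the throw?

dip-slip = net slip × sin(rake) = 201 m × sin(77.4°) = 196.2 m
throw = dip-slip × sin(dip) = 196.2 × sin(41°) = 129 m

129 m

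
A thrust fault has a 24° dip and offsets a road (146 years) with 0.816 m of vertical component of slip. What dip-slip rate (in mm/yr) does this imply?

dip-slip = throw / sin(dip) = 0.816 m / sin(24°) = 2.006 m
rate = 2.006 m / 146 years = 0.0137 m/yr = 13.7 mm/yr

13.7 mm/yr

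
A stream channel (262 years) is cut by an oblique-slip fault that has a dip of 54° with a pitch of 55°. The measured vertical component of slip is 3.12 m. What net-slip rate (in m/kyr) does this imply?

dip-slip = throw / sin(dip) = 3.12 / sin(54°) = 3.857 m
net slip = dip-slip / sin(rake) = 3.857 / sin(55°) = 4.708 m
rate = 4.708 m / 262 years = 0.0180 m/yr = 18 m/kyr

18 m/kyr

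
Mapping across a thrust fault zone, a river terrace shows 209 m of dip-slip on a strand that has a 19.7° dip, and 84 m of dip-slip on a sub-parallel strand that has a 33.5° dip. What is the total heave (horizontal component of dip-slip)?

heave_A = 209 × cos(19.7°) = 196.8 m
heave_B = 84 × cos(33.5°) = 70.05 m
total = 196.8 + 70.05 = 267 m

267 m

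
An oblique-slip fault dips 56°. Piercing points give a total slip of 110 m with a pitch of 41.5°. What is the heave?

dip-slip = net slip × sin(rake) = 110 m × sin(41.5°) = 72.89 m
heave = dip-slip × cos(dip) = 72.89 × cos(56°) = 40.8 m

40.8 m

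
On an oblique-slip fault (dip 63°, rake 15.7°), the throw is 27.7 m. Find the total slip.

dip-slip = throw / sin(dip) = 27.7 / sin(63°) = 31.09 m
net slip = dip-slip / sin(rake) = 31.09 / sin(15.7°) = 115 m

115 m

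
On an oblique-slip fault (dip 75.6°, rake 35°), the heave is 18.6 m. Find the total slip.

130 m

dip-slip = heave / cos(dip) = 18.6 / cos(75.6°) = 74.79 m
net slip = dip-slip / sin(rake) = 74.79 / sin(35°) = 130 m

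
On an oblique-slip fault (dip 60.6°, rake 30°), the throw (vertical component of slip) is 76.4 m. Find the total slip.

175 m

dip-slip = throw / sin(dip) = 76.4 / sin(60.6°) = 87.69 m
net slip = dip-slip / sin(rake) = 87.69 / sin(30°) = 175 m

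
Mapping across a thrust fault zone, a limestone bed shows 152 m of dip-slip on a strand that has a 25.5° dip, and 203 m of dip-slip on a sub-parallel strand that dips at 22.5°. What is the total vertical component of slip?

143 m

throw_A = 152 × sin(25.5°) = 65.44 m
throw_B = 203 × sin(22.5°) = 77.68 m
total = 65.44 + 77.68 = 143 m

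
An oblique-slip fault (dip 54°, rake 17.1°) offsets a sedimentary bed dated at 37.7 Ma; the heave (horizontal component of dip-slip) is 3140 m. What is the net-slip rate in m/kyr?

0.482 m/kyr

dip-slip = heave / cos(dip) = 3140 / cos(54°) = 5342 m
net slip = dip-slip / sin(rake) = 5342 / sin(17.1°) = 18170 m
rate = 18170 m / 37.7 Ma = 0.000482 m/yr = 0.482 m/kyr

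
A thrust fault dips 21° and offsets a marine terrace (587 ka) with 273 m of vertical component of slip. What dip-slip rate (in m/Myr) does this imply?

1300 m/Myr

dip-slip = throw / sin(dip) = 273 m / sin(21°) = 761.8 m
rate = 761.8 m / 587 ka = 0.00130 m/yr = 1300 m/Myr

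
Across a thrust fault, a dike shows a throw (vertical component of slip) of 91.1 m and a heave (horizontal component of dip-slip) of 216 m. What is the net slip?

net slip = √(throw² + heave²) = √(91.1² + 216²) = 234 m

234 m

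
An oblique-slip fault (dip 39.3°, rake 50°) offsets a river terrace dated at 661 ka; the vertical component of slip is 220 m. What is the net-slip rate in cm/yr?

0.0686 cm/yr

dip-slip = throw / sin(dip) = 220 / sin(39.3°) = 347.3 m
net slip = dip-slip / sin(rake) = 347.3 / sin(50°) = 453.4 m
rate = 453.4 m / 661 ka = 0.000686 m/yr = 0.0686 cm/yr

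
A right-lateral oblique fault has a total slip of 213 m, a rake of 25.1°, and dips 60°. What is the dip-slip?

90.4 m

dip-slip = net slip × sin(rake) = 213 m × sin(25.1°) = 90.4 m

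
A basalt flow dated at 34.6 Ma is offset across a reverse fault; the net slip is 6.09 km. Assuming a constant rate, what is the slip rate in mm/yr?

rate = 6.09 km / 34.6 Ma = 0.000176 m/yr = 0.176 mm/yr

0.176 mm/yr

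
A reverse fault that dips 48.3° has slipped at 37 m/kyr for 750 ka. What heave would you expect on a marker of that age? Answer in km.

18.5 km

dip-slip = rate × time = 37 m/kyr × 750 ka = 27750 m
heave = dip-slip × cos(dip) = 27750 × cos(48.3°) = 18500 m = 18.5 km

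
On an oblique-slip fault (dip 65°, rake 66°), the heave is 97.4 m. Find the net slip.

dip-slip = heave / cos(dip) = 97.4 / cos(65°) = 230.5 m
net slip = dip-slip / sin(rake) = 230.5 / sin(66°) = 252 m

252 m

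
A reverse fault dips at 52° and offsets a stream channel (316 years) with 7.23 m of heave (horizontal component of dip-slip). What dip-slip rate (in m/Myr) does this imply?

37200 m/Myr

dip-slip = heave / cos(dip) = 7.23 m / cos(52°) = 11.74 m
rate = 11.74 m / 316 years = 0.0372 m/yr = 37200 m/Myr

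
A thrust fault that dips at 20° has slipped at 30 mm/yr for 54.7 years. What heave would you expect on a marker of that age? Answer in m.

dip-slip = rate × time = 30 mm/yr × 54.7 years = 1.641 m
heave = dip-slip × cos(dip) = 1.641 × cos(20°) = 1.54 m

1.54 m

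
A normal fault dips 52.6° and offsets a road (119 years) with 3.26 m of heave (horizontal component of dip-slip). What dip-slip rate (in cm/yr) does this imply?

dip-slip = heave / cos(dip) = 3.26 m / cos(52.6°) = 5.367 m
rate = 5.367 m / 119 years = 0.0451 m/yr = 4.51 cm/yr

4.51 cm/yr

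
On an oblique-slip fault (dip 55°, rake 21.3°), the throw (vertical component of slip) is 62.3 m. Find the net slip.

209 m

dip-slip = throw / sin(dip) = 62.3 / sin(55°) = 76.05 m
net slip = dip-slip / sin(rake) = 76.05 / sin(21.3°) = 209 m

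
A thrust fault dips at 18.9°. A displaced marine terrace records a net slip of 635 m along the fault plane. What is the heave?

heave = dip-slip × cos(dip) = 635 m × cos(18.9°) = 601 m

601 m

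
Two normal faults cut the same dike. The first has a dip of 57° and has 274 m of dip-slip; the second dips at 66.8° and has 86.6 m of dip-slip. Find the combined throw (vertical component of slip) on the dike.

309 m

throw_A = 274 × sin(57°) = 229.8 m
throw_B = 86.6 × sin(66.8°) = 79.60 m
total = 229.8 + 79.60 = 309 m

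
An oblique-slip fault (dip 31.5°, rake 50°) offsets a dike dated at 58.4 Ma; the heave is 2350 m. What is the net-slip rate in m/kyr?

dip-slip = heave / cos(dip) = 2350 / cos(31.5°) = 2756 m
net slip = dip-slip / sin(rake) = 2756 / sin(50°) = 3598 m
rate = 3598 m / 58.4 Ma = 0.0000616 m/yr = 0.0616 m/kyr

0.0616 m/kyr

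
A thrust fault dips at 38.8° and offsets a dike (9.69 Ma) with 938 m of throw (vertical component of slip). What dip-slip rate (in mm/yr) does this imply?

dip-slip = throw / sin(dip) = 938 m / sin(38.8°) = 1497 m
rate = 1497 m / 9.69 Ma = 0.000154 m/yr = 0.154 mm/yr

0.154 mm/yr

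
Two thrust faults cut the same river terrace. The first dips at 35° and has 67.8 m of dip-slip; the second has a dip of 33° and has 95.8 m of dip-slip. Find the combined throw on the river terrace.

throw_A = 67.8 × sin(35°) = 38.89 m
throw_B = 95.8 × sin(33°) = 52.18 m
total = 38.89 + 52.18 = 91.1 m

91.1 m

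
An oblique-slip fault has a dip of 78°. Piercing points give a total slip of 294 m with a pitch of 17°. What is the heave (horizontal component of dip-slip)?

dip-slip = net slip × sin(rake) = 294 m × sin(17°) = 85.96 m
heave = dip-slip × cos(dip) = 85.96 × cos(78°) = 17.9 m

17.9 m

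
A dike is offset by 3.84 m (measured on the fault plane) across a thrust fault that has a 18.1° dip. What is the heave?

3.65 m

heave = dip-slip × cos(dip) = 3.84 m × cos(18.1°) = 3.65 m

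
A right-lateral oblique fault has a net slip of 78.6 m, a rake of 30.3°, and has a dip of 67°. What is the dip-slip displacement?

dip-slip = net slip × sin(rake) = 78.6 m × sin(30.3°) = 39.7 m

39.7 m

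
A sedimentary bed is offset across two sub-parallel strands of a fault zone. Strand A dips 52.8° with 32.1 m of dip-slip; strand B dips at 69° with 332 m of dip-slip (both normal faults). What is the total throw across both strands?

336 m

throw_A = 32.1 × sin(52.8°) = 25.57 m
throw_B = 332 × sin(69°) = 309.9 m
total = 25.57 + 309.9 = 336 m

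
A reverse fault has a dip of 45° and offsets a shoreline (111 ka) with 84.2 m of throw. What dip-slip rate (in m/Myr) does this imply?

1070 m/Myr

dip-slip = throw / sin(dip) = 84.2 m / sin(45°) = 119.1 m
rate = 119.1 m / 111 ka = 0.00107 m/yr = 1070 m/Myr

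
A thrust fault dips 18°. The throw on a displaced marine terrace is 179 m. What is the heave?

heave = throw / tan(dip) = 179 / tan(18°) = 551 m

551 m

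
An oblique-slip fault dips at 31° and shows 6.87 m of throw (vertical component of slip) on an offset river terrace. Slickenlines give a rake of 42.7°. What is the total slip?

dip-slip = throw / sin(dip) = 6.87 / sin(31°) = 13.34 m
net slip = dip-slip / sin(rake) = 13.34 / sin(42.7°) = 19.7 m

19.7 m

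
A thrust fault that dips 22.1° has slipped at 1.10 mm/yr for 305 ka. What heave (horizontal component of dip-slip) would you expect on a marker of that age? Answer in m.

311 m

dip-slip = rate × time = 1.10 mm/yr × 305 ka = 335.5 m
heave = dip-slip × cos(dip) = 335.5 × cos(22.1°) = 311 m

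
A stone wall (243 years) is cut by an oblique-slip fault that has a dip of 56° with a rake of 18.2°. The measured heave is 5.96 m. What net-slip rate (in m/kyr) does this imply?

dip-slip = heave / cos(dip) = 5.96 / cos(56°) = 10.66 m
net slip = dip-slip / sin(rake) = 10.66 / sin(18.2°) = 34.12 m
rate = 34.12 m / 243 years = 0.140 m/yr = 140 m/kyr

140 m/kyr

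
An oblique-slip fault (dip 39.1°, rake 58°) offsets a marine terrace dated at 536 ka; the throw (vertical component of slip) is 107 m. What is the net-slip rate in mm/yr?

dip-slip = throw / sin(dip) = 107 / sin(39.1°) = 169.7 m
net slip = dip-slip / sin(rake) = 169.7 / sin(58°) = 200.1 m
rate = 200.1 m / 536 ka = 0.000373 m/yr = 0.373 mm/yr

0.373 mm/yr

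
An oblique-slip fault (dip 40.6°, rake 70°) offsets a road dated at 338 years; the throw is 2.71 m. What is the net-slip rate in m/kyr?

dip-slip = throw / sin(dip) = 2.71 / sin(40.6°) = 4.164 m
net slip = dip-slip / sin(rake) = 4.164 / sin(70°) = 4.432 m
rate = 4.432 m / 338 years = 0.0131 m/yr = 13.1 m/kyr

13.1 m/kyr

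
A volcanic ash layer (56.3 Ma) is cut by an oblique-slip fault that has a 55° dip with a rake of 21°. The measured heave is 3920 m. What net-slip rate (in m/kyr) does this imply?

0.339 m/kyr

dip-slip = heave / cos(dip) = 3920 / cos(55°) = 6834 m
net slip = dip-slip / sin(rake) = 6834 / sin(21°) = 19070 m
rate = 19070 m / 56.3 Ma = 0.000339 m/yr = 0.339 m/kyr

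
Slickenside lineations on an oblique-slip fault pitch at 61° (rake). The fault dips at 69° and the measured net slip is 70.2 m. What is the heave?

22 m

dip-slip = net slip × sin(rake) = 70.2 m × sin(61°) = 61.40 m
heave = dip-slip × cos(dip) = 61.40 × cos(69°) = 22 m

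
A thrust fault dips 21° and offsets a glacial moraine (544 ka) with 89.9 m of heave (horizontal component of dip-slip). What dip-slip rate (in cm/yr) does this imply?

dip-slip = heave / cos(dip) = 89.9 m / cos(21°) = 96.30 m
rate = 96.30 m / 544 ka = 0.000177 m/yr = 0.0177 cm/yr

0.0177 cm/yr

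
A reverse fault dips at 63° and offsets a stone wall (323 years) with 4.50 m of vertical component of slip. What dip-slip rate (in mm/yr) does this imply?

dip-slip = throw / sin(dip) = 4.50 m / sin(63°) = 5.050 m
rate = 5.050 m / 323 years = 0.0156 m/yr = 15.6 mm/yr

15.6 mm/yr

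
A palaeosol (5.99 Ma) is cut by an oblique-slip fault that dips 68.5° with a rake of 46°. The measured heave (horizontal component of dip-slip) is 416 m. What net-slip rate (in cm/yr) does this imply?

dip-slip = heave / cos(dip) = 416 / cos(68.5°) = 1135 m
net slip = dip-slip / sin(rake) = 1135 / sin(46°) = 1578 m
rate = 1578 m / 5.99 Ma = 0.000263 m/yr = 0.0263 cm/yr

0.0263 cm/yr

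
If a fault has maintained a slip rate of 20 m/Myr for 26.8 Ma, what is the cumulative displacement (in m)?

slip = rate × time = 20 m/Myr × 26.8 Ma = 536 m

536 m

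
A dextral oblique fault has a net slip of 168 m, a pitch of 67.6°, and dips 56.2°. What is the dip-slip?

dip-slip = net slip × sin(rake) = 168 m × sin(67.6°) = 155 m

155 m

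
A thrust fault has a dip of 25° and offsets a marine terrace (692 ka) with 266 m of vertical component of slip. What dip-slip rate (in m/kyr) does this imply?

dip-slip = throw / sin(dip) = 266 m / sin(25°) = 629.4 m
rate = 629.4 m / 692 ka = 0.000910 m/yr = 0.910 m/kyr

0.910 m/kyr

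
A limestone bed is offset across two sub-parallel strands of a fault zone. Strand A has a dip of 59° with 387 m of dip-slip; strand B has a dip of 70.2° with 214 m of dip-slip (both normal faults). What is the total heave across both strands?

272 m

heave_A = 387 × cos(59°) = 199.3 m
heave_B = 214 × cos(70.2°) = 72.49 m
total = 199.3 + 72.49 = 272 m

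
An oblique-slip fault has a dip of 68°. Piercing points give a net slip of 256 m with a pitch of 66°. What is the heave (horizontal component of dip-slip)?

dip-slip = net slip × sin(rake) = 256 m × sin(66°) = 233.9 m
heave = dip-slip × cos(dip) = 233.9 × cos(68°) = 87.6 m

87.6 m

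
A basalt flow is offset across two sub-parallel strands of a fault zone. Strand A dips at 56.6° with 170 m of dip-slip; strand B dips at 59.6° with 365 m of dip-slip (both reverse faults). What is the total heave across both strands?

heave_A = 170 × cos(56.6°) = 93.58 m
heave_B = 365 × cos(59.6°) = 184.7 m
total = 93.58 + 184.7 = 278 m

278 m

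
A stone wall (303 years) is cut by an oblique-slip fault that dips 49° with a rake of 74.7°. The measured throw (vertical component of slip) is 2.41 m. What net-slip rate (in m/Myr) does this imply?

10900 m/Myr

dip-slip = throw / sin(dip) = 2.41 / sin(49°) = 3.193 m
net slip = dip-slip / sin(rake) = 3.193 / sin(74.7°) = 3.311 m
rate = 3.311 m / 303 years = 0.0109 m/yr = 10900 m/Myr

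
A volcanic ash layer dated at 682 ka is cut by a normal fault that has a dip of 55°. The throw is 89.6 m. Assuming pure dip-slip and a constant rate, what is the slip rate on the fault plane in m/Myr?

160 m/Myr

dip-slip = throw / sin(dip) = 89.6 m / sin(55°) = 109.4 m
rate = 109.4 m / 682 ka = 0.000160 m/yr = 160 m/Myr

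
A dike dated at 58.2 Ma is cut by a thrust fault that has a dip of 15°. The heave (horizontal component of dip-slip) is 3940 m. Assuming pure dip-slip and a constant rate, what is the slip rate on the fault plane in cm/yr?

0.00701 cm/yr

dip-slip = heave / cos(dip) = 3940 m / cos(15°) = 4079 m
rate = 4079 m / 58.2 Ma = 0.0000701 m/yr = 0.00701 cm/yr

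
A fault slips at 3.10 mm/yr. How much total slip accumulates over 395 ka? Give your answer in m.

1220 m

slip = rate × time = 3.10 mm/yr × 395 ka = 1220 m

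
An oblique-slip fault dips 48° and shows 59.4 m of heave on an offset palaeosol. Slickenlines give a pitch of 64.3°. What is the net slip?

98.5 m

dip-slip = heave / cos(dip) = 59.4 / cos(48°) = 88.77 m
net slip = dip-slip / sin(rake) = 88.77 / sin(64.3°) = 98.5 m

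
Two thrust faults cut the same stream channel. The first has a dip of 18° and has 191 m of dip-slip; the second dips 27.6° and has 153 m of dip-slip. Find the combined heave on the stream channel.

317 m

heave_A = 191 × cos(18°) = 181.7 m
heave_B = 153 × cos(27.6°) = 135.6 m
total = 181.7 + 135.6 = 317 m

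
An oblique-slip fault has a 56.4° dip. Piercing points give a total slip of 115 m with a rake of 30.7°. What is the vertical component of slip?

48.9 m

dip-slip = net slip × sin(rake) = 115 m × sin(30.7°) = 58.71 m
throw = dip-slip × sin(dip) = 58.71 × sin(56.4°) = 48.9 m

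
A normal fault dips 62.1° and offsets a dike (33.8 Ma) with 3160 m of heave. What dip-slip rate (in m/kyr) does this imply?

0.200 m/kyr

dip-slip = heave / cos(dip) = 3160 m / cos(62.1°) = 6753 m
rate = 6753 m / 33.8 Ma = 0.000200 m/yr = 0.200 m/kyr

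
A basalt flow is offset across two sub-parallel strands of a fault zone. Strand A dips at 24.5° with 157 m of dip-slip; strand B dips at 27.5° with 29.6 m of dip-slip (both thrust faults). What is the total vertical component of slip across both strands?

78.8 m

throw_A = 157 × sin(24.5°) = 65.11 m
throw_B = 29.6 × sin(27.5°) = 13.67 m
total = 65.11 + 13.67 = 78.8 m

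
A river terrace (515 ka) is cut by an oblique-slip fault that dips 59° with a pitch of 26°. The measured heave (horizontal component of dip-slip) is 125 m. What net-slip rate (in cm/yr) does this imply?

dip-slip = heave / cos(dip) = 125 / cos(59°) = 242.7 m
net slip = dip-slip / sin(rake) = 242.7 / sin(26°) = 553.6 m
rate = 553.6 m / 515 ka = 0.00108 m/yr = 0.108 cm/yr

0.108 cm/yr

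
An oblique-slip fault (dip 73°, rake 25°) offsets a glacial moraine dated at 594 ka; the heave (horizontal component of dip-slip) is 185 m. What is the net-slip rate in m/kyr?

2.52 m/kyr

dip-slip = heave / cos(dip) = 185 / cos(73°) = 632.8 m
net slip = dip-slip / sin(rake) = 632.8 / sin(25°) = 1497 m
rate = 1497 m / 594 ka = 0.00252 m/yr = 2.52 m/kyr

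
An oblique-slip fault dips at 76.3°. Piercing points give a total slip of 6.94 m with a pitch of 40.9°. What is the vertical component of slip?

4.41 m

dip-slip = net slip × sin(rake) = 6.94 m × sin(40.9°) = 4.544 m
throw = dip-slip × sin(dip) = 4.544 × sin(76.3°) = 4.41 m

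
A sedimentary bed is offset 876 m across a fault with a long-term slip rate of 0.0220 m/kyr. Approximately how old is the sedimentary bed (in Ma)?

39.8 Ma

age = offset / rate = 876 m / (0.0220 m/kyr) = 3.98e+07 yr = 39.8 Ma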